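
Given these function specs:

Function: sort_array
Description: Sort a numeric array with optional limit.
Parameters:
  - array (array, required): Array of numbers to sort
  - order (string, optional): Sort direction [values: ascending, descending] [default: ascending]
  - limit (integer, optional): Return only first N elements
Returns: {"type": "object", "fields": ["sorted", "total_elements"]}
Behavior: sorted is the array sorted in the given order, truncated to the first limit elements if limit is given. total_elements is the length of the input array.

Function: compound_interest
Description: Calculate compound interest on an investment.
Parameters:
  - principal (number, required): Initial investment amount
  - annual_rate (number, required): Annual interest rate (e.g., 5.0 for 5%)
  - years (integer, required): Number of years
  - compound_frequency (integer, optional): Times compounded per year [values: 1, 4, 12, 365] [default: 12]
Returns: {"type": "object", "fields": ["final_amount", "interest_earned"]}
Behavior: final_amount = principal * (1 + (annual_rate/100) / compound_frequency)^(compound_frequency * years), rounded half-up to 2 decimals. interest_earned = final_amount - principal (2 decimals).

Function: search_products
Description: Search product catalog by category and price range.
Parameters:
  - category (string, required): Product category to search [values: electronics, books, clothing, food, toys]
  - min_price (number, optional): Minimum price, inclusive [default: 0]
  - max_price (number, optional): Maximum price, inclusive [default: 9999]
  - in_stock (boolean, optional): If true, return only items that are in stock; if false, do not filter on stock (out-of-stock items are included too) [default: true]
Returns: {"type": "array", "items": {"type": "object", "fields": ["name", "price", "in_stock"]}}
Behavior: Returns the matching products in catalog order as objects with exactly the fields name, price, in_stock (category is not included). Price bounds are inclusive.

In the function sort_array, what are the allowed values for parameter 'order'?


The sort_array spec declares:
  - order (string, optional): Sort direction [values: ascending, descending] [default: ascending]
Allowed values:
ascending, descending


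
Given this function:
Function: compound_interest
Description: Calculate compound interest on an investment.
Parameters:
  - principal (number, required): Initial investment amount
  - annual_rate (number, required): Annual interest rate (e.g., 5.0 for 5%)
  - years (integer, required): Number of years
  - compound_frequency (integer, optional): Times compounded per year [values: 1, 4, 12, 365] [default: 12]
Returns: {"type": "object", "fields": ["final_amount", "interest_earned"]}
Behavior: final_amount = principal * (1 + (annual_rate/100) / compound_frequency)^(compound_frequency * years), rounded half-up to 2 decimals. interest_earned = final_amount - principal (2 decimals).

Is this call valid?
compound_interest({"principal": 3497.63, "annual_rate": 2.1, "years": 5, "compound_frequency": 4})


Checking all required parameters present and types match... All valid.
Valid


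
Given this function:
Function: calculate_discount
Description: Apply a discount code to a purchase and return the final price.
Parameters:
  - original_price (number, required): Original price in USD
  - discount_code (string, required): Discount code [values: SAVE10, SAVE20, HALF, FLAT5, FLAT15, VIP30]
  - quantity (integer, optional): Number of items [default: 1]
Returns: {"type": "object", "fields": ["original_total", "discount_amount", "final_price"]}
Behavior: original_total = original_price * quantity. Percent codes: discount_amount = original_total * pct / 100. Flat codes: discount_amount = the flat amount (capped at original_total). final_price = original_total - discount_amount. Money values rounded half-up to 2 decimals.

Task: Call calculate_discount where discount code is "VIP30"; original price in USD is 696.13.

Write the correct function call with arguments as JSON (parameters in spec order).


Mapping each described value to its parameter name:
  'Discount code' -> discount_code = "VIP30"
  'Original price in USD' -> original_price = 696.13
calculate_discount({"original_price": 696.13, "discount_code": "VIP30"})


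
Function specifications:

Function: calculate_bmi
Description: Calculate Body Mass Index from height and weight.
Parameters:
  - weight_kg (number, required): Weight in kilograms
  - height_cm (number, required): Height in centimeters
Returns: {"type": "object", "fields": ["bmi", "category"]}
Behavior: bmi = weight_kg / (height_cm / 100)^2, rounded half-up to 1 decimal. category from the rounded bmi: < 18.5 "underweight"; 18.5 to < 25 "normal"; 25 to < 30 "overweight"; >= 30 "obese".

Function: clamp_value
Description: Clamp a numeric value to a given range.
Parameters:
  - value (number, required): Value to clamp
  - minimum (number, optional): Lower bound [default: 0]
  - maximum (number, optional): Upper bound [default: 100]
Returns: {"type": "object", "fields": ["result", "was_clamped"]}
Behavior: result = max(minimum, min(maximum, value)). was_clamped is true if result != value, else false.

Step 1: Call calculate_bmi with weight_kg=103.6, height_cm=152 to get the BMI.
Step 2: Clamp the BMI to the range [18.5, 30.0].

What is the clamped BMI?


Step 1: calculate_bmi(weight_kg=103.6, height_cm=152)
  height_m = 152 / 100 = 1.52
  bmi = 103.6 / 1.52^2 = 103.6 / 2.3104 = 44.84072 -> 44.8
  44.8 >= 30 -> obese
  -> bmi = 44.8
Step 2: clamp_value(value=44.8, minimum=18.5, maximum=30.0)
  result = max(18.5, min(30.0, 44.8)) = max(18.5, 30.0) = 30.0
  was_clamped = (30.0 != 44.8) = true
  -> result = 30.0
30.0


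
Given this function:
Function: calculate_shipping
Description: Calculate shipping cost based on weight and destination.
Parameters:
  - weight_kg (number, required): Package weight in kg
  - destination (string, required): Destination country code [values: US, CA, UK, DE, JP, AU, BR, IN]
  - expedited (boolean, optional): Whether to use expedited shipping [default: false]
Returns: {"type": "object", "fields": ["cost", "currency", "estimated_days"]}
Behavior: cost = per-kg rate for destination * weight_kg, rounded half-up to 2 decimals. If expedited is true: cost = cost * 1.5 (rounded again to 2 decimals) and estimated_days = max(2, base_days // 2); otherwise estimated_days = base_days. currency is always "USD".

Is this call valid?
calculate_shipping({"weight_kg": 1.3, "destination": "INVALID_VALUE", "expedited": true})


Checking parameter values...
Parameter 'destination' has value 'INVALID_VALUE' not in allowed: US, CA, UK, DE, JP, AU, BR, IN
Invalid - 'destination' must be one of US, CA, UK, DE, JP, AU, BR, IN


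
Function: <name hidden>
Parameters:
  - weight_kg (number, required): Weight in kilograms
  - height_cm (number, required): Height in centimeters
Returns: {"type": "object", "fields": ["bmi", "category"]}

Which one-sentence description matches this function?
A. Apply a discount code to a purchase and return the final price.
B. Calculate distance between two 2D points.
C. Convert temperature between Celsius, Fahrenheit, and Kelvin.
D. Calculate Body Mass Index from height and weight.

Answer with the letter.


Parameters weight_kg, height_cm and return ["bmi", "category"] fit: Calculate Body Mass Index from height and weight.
D


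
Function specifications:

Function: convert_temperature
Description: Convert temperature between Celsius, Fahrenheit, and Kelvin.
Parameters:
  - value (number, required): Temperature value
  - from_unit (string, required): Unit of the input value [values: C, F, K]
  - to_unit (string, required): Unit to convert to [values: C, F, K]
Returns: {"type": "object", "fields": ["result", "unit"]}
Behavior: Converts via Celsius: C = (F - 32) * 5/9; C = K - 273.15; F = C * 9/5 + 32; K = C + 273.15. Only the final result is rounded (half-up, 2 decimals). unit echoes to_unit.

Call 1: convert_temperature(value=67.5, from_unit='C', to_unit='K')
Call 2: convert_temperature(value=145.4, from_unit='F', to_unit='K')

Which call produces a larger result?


Call 1:
  Input already in C: 67.5
  To K: 67.5 + 273.15 = 340.65
  Round to 2 decimals: 340.65
  -> 340.65 K
Call 2:
  To C: (145.4 - 32) * 5/9 = 63
  To K: 63 + 273.15 = 336.15
  Round to 2 decimals: 336.15
  -> 336.15 K
Call 1 (340.65 K)


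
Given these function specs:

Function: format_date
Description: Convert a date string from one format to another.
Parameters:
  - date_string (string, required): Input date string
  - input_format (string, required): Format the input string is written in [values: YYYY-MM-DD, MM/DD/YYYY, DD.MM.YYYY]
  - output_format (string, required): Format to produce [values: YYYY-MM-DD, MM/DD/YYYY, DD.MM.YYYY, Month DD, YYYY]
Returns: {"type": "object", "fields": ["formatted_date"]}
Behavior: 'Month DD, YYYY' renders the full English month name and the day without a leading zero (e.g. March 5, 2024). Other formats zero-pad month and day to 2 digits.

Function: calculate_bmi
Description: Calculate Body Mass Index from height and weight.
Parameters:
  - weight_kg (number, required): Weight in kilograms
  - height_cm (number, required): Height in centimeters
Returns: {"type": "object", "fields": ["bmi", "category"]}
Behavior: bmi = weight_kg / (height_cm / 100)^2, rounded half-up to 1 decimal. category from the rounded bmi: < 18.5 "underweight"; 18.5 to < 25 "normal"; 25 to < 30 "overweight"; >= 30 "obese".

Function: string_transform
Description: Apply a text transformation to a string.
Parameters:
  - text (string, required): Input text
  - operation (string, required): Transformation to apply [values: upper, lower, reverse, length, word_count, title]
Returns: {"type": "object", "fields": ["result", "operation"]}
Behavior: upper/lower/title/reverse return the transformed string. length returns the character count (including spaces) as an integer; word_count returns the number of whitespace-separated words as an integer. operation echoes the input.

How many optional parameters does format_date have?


Parameters of format_date: date_string (required), input_format (required), output_format (required)
Optional count:
0


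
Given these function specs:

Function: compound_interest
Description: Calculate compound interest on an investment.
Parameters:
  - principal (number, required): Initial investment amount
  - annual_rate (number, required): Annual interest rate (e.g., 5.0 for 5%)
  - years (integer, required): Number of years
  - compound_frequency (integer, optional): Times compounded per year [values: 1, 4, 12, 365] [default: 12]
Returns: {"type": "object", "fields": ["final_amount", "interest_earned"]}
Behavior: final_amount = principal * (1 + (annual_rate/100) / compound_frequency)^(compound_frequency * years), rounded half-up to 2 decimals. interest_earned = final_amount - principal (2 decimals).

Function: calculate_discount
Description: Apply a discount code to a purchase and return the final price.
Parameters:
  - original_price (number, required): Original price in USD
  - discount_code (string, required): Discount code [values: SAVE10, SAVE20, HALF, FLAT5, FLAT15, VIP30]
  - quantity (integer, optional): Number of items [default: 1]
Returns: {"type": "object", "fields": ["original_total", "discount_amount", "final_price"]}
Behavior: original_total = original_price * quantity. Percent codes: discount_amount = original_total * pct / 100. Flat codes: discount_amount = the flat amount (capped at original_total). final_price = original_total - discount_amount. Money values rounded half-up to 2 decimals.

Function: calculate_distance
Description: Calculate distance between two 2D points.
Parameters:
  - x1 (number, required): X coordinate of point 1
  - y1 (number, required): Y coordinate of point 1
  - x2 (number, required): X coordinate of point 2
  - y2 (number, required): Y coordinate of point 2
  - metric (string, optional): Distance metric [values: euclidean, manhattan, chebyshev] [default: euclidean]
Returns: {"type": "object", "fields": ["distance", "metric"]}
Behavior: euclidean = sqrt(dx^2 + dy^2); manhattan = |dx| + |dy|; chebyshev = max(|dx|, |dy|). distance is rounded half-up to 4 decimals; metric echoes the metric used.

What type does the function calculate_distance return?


The calculate_distance spec declares Returns: {"type": "object", "fields": ["distance", "metric"]}
Type:
object


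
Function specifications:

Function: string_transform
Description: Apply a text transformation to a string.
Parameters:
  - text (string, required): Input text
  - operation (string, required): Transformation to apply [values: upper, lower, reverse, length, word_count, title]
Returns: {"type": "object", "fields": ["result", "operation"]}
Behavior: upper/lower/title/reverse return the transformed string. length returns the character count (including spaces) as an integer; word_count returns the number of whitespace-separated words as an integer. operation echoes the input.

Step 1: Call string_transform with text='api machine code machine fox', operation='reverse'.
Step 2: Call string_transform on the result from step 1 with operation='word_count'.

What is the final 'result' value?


Step 1: string_transform(text='api machine code machine fox', operation='reverse')
  -> result = 'xof enihcam edoc enihcam ipa'
Step 2: string_transform(text='xof enihcam edoc enihcam ipa', operation='word_count')
  words: xof, enihcam, edoc, enihcam, ipa -> 5
  -> result = 5
5


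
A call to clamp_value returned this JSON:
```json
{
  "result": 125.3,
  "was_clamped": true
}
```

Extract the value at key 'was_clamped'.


true


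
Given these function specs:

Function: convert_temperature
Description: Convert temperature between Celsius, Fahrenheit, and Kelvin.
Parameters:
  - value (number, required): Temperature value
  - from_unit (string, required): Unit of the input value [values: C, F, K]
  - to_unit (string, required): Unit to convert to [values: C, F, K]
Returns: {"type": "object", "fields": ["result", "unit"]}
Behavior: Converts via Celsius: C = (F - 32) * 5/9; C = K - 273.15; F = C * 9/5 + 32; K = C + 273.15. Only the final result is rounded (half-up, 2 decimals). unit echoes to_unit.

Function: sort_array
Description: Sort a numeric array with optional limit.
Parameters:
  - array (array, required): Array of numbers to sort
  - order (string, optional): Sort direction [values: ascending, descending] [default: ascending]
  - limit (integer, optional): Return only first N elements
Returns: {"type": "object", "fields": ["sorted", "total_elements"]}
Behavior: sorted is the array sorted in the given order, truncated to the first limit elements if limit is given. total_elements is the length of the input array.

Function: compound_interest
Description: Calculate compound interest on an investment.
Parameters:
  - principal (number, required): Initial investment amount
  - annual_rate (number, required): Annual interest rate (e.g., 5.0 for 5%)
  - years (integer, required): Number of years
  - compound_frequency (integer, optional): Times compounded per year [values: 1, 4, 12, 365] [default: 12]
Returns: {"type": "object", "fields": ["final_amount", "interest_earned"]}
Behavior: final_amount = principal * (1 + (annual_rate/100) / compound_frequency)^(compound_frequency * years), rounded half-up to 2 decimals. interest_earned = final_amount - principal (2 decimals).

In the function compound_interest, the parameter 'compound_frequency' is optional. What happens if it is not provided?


The compound_interest spec declares:
  - compound_frequency (integer, optional): Times compounded per year [values: 1, 4, 12, 365] [default: 12]
It defaults to 12


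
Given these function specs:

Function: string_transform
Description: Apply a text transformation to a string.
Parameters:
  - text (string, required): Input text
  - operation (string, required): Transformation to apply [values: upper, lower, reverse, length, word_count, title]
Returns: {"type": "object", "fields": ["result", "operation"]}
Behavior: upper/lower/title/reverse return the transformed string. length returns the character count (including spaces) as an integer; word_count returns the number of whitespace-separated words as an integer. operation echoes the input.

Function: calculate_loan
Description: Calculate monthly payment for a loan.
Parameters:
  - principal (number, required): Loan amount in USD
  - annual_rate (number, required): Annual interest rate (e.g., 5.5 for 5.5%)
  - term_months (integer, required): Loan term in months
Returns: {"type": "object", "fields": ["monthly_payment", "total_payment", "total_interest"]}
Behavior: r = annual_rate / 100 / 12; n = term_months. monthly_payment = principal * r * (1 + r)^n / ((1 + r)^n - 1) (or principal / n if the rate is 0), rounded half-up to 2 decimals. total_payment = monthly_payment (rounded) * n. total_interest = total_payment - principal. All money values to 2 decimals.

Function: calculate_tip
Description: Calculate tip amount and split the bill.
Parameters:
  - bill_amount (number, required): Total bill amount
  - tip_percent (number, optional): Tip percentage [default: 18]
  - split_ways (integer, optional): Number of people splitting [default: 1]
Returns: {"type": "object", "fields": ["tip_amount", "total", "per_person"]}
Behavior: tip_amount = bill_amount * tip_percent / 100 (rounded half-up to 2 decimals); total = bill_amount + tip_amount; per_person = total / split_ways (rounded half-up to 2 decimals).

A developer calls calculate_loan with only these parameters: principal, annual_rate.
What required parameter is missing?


Required parameters: principal, annual_rate, term_months
Provided: principal, annual_rate
Missing: term_months
term_months


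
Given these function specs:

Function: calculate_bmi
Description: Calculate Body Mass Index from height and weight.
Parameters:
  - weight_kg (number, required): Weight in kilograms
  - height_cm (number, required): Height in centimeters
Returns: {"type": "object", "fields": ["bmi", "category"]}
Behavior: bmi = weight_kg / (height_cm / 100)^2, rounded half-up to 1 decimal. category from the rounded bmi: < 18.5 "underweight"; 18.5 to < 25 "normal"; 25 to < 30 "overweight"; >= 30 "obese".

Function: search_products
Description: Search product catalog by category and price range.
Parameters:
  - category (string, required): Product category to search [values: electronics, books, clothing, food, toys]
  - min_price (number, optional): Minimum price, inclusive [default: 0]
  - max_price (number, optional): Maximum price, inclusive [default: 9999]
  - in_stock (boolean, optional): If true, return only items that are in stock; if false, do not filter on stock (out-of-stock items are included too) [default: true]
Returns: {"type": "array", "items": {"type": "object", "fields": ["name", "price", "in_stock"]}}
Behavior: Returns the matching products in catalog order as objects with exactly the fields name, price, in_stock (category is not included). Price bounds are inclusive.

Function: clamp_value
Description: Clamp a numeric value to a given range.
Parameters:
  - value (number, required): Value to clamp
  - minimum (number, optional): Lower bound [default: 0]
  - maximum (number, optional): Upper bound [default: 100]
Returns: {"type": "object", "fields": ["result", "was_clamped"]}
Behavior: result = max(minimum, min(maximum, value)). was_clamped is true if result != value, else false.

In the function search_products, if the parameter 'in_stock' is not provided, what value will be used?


The search_products spec declares:
  - in_stock (boolean, optional): If true, return only items that are in stock; if false, do not filter on stock (out-of-stock items are included too) [default: true]
Default:
true


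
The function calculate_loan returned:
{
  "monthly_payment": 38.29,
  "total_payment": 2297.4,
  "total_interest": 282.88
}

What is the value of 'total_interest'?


282.88


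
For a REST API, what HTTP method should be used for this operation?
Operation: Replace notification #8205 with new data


GET = read, POST = create, PUT = update/replace, DELETE = remove
This operation is an update/replace.
PUT


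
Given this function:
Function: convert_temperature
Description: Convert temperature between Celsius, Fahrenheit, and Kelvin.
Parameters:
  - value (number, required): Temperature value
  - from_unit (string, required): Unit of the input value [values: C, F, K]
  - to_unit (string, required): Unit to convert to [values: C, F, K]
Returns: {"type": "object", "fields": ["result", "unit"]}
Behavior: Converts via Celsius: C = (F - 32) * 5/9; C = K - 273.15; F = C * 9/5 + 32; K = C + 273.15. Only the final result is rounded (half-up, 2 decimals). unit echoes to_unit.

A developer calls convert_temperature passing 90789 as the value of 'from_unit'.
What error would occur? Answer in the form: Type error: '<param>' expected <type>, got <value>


Spec: 'from_unit' is declared as string; 90789 is an integer.
Type error: 'from_unit' expected string, got 90789


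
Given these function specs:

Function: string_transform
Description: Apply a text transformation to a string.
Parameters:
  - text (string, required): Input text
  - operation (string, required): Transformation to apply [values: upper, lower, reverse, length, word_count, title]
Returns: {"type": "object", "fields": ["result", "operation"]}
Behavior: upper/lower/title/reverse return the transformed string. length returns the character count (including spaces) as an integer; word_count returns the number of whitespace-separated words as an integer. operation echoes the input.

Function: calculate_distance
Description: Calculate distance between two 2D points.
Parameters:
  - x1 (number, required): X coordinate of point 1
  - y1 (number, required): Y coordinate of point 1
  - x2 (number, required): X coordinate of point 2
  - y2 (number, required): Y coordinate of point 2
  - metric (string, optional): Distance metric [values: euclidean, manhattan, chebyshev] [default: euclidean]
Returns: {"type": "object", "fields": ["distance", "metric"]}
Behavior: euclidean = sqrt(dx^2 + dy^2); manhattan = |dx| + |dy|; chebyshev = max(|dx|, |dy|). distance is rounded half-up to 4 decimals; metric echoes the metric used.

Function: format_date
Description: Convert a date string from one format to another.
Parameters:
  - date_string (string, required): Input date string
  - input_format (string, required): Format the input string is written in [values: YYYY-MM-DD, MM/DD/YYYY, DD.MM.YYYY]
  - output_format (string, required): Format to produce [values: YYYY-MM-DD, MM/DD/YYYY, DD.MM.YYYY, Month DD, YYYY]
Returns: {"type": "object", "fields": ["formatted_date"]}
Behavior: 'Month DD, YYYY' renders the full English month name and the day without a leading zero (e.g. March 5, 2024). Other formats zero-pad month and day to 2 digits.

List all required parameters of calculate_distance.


Parameters of calculate_distance and their required/optional flag:
  x1: required
  y1: required
  x2: required
  y2: required
  metric: optional
x1, x2, y1, y2


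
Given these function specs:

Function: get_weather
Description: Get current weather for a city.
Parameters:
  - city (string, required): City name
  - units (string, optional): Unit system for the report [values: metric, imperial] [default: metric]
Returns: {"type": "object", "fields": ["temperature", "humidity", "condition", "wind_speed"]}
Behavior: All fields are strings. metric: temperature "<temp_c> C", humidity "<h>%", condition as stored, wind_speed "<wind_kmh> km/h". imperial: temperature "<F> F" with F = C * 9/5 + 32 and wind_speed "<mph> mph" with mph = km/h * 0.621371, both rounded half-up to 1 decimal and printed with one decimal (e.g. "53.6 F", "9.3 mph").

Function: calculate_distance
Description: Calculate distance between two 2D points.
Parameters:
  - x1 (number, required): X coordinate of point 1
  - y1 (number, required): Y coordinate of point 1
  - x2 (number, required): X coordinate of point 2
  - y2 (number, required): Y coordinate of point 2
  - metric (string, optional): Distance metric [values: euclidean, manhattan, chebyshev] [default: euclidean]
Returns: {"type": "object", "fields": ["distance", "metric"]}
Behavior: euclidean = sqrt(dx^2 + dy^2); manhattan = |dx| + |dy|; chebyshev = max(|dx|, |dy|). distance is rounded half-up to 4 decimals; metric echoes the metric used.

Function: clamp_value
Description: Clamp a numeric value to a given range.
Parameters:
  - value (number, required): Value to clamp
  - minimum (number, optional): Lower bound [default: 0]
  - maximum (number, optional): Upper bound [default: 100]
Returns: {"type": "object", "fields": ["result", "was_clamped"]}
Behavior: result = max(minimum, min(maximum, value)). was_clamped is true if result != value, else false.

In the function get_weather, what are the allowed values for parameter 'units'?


The get_weather spec declares:
  - units (string, optional): Unit system for the report [values: metric, imperial] [default: metric]
Allowed values:
metric, imperial


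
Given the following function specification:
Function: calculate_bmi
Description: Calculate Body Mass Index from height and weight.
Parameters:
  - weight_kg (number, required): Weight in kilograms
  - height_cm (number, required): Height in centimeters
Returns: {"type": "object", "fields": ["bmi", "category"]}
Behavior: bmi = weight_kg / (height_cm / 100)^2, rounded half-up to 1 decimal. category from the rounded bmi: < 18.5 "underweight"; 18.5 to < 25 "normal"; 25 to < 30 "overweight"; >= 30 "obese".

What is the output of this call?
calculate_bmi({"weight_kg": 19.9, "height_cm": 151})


height_m = 151 / 100 = 1.51
bmi = 19.9 / 1.51^2 = 19.9 / 2.2801 = 8.727687 -> 8.7
8.7 < 18.5 -> underweight
Output:
{"bmi": 8.7, "category": "underweight"}


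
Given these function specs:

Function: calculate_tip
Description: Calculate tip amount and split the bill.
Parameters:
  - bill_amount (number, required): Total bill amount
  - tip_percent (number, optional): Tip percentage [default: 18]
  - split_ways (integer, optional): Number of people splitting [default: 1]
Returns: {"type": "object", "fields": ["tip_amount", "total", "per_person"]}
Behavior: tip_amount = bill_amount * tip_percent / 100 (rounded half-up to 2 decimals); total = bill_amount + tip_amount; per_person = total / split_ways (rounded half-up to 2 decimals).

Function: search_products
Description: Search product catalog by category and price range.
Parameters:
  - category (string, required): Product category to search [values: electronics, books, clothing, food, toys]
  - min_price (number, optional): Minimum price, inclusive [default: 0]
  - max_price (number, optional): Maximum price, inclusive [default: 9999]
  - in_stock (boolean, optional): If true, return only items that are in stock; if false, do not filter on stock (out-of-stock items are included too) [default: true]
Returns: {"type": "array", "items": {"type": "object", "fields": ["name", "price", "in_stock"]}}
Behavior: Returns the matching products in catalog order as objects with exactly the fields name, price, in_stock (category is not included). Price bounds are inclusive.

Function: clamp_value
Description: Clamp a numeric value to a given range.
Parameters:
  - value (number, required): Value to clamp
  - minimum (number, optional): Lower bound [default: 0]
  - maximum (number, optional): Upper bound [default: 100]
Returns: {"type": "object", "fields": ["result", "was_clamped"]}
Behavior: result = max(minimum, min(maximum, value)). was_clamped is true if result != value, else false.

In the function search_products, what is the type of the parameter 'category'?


The search_products spec declares:
  - category (string, required): Product category to search [values: electronics, books, clothing, food, toys]
Type:
string


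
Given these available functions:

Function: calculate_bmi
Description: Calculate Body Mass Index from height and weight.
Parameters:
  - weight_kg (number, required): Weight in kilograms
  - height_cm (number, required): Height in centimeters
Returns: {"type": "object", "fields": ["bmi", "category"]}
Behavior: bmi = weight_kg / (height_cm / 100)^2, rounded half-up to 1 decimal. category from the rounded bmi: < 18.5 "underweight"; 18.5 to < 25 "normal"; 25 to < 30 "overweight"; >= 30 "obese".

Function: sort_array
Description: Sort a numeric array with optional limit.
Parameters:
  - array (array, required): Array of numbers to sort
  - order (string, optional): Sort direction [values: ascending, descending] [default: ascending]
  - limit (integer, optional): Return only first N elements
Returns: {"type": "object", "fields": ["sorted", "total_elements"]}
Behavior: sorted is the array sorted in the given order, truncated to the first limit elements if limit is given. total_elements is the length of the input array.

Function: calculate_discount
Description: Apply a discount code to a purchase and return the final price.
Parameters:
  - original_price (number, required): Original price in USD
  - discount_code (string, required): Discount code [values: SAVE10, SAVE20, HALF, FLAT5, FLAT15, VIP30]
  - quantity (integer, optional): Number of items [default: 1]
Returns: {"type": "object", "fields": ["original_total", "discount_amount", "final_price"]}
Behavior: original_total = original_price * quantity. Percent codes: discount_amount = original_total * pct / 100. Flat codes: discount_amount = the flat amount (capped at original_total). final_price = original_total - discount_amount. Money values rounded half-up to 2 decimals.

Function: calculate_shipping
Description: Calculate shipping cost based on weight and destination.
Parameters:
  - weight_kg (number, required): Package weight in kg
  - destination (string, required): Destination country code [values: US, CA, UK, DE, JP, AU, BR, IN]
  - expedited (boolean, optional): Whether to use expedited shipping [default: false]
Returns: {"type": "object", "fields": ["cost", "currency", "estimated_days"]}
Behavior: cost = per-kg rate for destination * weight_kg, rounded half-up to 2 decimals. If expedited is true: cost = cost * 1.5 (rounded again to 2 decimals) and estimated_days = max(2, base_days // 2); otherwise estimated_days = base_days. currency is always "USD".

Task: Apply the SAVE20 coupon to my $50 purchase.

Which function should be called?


The task needs a function whose description is: Apply a discount code to a purchase and return the final price.
calculate_discount


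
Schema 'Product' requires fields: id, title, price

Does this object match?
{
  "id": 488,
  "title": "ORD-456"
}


Checking required fields...
Missing: price
Invalid - missing required field 'price'


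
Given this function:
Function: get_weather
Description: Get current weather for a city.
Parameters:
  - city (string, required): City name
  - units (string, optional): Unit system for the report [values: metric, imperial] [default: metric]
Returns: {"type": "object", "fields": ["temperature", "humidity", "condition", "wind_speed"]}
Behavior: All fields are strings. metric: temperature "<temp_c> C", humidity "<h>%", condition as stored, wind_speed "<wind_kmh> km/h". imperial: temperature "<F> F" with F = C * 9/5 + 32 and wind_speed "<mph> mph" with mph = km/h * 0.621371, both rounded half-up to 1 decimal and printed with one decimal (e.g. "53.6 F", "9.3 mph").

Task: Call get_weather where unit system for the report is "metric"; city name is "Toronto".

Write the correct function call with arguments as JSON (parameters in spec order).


Mapping each described value to its parameter name:
  'Unit system for the report' -> units = "metric"
  'City name' -> city = "Toronto"
get_weather({"city": "Toronto", "units": "metric"})


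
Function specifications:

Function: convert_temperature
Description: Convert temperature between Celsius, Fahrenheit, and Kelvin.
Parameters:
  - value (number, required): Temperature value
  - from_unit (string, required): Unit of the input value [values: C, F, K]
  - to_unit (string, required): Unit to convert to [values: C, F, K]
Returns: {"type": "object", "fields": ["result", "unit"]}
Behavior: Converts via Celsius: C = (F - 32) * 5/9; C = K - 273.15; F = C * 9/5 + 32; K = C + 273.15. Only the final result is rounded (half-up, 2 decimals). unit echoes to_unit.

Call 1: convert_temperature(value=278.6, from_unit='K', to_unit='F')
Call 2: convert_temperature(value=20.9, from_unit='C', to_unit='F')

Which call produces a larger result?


Call 1:
  To C: 278.6 - 273.15 = 5.45
  To F: 5.45 * 9/5 + 32 = 41.81
  Round to 2 decimals: 41.81
  -> 41.81 F
Call 2:
  Input already in C: 20.9
  To F: 20.9 * 9/5 + 32 = 69.62
  Round to 2 decimals: 69.62
  -> 69.62 F
Call 2 (69.62 F)


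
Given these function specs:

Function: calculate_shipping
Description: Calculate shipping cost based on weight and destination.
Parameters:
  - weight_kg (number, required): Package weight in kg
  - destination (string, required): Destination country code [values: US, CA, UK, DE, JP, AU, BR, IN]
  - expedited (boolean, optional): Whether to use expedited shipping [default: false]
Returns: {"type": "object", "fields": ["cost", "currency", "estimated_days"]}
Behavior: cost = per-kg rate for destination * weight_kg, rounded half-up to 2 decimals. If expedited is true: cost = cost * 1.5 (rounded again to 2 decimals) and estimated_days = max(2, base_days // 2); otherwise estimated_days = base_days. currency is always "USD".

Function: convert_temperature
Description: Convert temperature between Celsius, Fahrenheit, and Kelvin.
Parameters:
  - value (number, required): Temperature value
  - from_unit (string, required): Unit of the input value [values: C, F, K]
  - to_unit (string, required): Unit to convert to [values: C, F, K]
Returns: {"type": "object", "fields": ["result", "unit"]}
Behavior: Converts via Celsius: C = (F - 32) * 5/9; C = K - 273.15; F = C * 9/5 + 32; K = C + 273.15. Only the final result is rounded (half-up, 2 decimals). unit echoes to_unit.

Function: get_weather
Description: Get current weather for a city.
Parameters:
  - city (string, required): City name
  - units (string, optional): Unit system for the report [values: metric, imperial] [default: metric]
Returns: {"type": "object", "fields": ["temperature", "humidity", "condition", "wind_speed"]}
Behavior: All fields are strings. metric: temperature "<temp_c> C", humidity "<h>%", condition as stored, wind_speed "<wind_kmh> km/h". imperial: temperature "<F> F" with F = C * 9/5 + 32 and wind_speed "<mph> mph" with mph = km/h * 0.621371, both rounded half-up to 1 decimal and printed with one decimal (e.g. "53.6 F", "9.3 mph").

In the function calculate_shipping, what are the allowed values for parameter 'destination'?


The calculate_shipping spec declares:
  - destination (string, required): Destination country code [values: US, CA, UK, DE, JP, AU, BR, IN]
Allowed values:
US, CA, UK, DE, JP, AU, BR, IN


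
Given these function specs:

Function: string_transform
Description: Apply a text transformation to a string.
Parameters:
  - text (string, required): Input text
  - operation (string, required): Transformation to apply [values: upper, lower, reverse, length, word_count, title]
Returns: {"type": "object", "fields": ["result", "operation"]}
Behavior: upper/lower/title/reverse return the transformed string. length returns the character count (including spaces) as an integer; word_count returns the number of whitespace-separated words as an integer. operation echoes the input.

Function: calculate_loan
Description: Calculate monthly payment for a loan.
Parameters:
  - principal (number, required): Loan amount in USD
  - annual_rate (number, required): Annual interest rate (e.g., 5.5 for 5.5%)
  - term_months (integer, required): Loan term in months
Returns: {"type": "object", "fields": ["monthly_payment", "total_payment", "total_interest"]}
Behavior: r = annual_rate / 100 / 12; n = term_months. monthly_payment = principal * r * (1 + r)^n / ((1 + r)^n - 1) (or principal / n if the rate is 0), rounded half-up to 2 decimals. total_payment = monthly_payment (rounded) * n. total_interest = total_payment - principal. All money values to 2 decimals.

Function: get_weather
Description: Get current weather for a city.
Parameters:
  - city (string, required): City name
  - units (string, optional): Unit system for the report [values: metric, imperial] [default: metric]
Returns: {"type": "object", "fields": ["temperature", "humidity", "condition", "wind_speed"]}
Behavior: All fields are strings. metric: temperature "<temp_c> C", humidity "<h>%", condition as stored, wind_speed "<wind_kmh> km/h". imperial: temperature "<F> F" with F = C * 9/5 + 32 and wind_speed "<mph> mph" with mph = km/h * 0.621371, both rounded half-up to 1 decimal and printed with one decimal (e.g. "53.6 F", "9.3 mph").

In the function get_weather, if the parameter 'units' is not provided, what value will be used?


The get_weather spec declares:
  - units (string, optional): Unit system for the report [values: metric, imperial] [default: metric]
Default:
metric


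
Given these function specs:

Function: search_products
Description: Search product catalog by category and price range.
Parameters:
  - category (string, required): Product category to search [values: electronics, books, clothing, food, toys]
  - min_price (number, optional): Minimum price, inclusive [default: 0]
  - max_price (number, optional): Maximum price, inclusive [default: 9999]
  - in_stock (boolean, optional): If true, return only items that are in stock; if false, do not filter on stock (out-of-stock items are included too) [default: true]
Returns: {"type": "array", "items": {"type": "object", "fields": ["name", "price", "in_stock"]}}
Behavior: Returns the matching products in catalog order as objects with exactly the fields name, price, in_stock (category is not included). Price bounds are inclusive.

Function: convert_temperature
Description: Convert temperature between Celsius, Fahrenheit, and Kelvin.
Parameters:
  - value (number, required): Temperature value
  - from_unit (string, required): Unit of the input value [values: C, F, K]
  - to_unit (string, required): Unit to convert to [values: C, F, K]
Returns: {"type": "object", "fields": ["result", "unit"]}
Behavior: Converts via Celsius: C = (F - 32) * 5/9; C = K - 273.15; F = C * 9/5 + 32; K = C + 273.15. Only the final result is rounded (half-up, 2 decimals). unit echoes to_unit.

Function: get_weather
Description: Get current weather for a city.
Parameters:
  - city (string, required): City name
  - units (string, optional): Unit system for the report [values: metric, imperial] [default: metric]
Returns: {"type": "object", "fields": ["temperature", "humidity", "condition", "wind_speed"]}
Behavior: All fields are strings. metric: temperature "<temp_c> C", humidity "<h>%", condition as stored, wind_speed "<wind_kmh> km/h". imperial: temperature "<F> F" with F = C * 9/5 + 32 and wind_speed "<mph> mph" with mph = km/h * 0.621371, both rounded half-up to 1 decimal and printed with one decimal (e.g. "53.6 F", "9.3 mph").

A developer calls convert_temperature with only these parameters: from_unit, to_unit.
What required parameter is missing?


Required parameters: value, from_unit, to_unit
Provided: from_unit, to_unit
Missing: value
value


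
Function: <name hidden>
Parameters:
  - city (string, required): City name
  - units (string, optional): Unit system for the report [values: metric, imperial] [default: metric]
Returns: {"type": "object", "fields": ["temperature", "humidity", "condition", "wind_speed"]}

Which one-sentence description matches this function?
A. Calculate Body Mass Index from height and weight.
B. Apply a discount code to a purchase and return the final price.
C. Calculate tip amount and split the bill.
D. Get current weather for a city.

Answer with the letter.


Parameters city, units and return ["temperature", "humidity", "condition", "wind_speed"] fit: Get current weather for a city.
D


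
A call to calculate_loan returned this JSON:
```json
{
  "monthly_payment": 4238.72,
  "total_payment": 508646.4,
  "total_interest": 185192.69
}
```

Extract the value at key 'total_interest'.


185192.69


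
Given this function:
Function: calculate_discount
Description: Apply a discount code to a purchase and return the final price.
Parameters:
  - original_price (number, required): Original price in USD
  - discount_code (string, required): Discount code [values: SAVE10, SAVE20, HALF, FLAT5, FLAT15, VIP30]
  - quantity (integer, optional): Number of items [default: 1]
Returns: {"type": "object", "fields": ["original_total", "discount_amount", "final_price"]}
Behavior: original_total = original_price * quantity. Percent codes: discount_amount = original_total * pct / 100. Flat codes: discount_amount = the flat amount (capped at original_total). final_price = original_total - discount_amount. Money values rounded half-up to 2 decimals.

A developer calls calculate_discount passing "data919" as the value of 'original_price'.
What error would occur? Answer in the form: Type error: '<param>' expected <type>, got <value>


Spec: 'original_price' is declared as number; "data919" is a string.
Type error: 'original_price' expected number, got "data919"
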